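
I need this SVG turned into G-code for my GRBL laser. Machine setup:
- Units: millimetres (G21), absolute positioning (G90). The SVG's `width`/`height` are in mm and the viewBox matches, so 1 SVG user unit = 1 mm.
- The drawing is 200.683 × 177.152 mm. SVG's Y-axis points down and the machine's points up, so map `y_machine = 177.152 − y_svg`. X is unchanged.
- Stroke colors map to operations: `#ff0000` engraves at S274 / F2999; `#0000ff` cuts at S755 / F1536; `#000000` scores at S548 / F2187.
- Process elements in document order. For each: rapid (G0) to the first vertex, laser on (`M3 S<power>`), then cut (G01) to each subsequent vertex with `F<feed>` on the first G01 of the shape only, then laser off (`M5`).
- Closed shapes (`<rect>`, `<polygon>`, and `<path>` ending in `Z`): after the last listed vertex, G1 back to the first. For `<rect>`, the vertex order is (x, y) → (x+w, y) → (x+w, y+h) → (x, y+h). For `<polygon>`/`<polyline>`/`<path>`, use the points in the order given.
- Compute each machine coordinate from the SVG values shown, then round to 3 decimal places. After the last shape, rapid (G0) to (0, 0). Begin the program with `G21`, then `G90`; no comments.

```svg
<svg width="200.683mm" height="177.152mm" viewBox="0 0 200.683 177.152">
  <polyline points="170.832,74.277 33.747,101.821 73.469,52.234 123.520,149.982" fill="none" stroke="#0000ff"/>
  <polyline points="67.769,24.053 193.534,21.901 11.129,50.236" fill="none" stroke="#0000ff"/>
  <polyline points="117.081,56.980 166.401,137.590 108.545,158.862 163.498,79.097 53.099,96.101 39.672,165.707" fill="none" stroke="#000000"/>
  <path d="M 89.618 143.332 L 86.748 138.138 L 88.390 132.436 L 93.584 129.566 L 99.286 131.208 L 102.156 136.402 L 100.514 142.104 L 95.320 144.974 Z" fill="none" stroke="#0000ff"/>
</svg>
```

G21
G90
G0 X170.832 Y102.875
M3 S755
G01 X33.747 Y75.331 F1536
G01 X73.469 Y124.918
G01 X123.520 Y27.170
M5
G0 X67.769 Y153.099
M3 S755
G01 X193.534 Y155.251 F1536
G01 X11.129 Y126.916
M5
G0 X117.081 Y120.172
M3 S548
G01 X166.401 Y39.562 F2187
G01 X108.545 Y18.290
G01 X163.498 Y98.055
G01 X53.099 Y81.051
G01 X39.672 Y11.445
M5
G0 X89.618 Y33.820
M3 S755
G01 X86.748 Y39.014 F1536
G01 X88.390 Y44.716
G01 X93.584 Y47.586
G01 X99.286 Y45.944
G01 X102.156 Y40.750
G01 X100.514 Y35.048
G01 X95.320 Y32.178
G01 X89.618 Y33.820
M5
G0 X0.000 Y0.000

Since the viewBox matches the mm dimensions, user units are millimetres directly. The only transform is the Y-flip y_m = 177.152 − y_svg.

Shape 1 is a open polyline drawn with `<polyline>`. Its stroke #0000ff means cut at S755, F1536. After flipping Y the toolpath is (170.832,102.875) → (33.747,75.331) → (73.469,124.918) → (123.520,27.170).

Shape 2 is a open polyline drawn with `<polyline>`. Its stroke #0000ff means cut at S755, F1536. After flipping Y the toolpath is (67.769,153.099) → (193.534,155.251) → (11.129,126.916).

Shape 3 is a open polyline drawn with `<polyline>`. Its stroke #000000 means score at S548, F2187. After flipping Y the toolpath is (117.081,120.172) → (166.401,39.562) → (108.545,18.290) → (163.498,98.055) → (53.099,81.051) → (39.672,11.445).

Shape 4 is a regular polygon drawn with `<path>`. Its stroke #0000ff means cut at S755, F1536. After flipping Y the toolpath is (89.618,33.820) → (86.748,39.014) → (88.390,44.716) → (93.584,47.586) → (99.286,45.944) → (102.156,40.750) → (100.514,35.048) → (95.320,32.178) → (89.618,33.820), returning to the start.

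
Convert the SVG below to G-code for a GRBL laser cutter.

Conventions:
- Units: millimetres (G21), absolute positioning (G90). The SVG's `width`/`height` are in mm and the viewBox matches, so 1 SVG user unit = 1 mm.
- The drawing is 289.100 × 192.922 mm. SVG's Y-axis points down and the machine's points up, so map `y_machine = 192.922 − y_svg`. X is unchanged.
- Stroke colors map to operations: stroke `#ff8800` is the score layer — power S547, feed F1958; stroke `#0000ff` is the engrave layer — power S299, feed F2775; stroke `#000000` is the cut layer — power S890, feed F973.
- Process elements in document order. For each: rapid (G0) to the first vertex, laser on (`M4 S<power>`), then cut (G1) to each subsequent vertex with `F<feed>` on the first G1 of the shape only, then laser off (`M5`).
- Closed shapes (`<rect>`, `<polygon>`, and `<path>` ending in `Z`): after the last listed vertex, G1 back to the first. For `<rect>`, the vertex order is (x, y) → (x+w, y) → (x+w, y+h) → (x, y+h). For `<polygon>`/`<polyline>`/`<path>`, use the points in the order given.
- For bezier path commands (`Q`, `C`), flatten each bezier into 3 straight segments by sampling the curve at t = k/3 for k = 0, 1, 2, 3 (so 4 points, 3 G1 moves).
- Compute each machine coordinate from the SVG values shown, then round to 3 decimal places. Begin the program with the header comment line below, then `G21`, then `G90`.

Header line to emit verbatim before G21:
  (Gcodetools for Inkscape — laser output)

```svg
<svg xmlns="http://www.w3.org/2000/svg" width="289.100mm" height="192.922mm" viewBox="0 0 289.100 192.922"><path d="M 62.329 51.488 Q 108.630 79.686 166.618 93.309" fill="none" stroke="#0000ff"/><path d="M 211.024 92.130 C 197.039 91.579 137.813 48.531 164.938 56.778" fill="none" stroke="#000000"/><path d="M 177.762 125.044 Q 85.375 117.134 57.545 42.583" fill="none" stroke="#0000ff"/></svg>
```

(Gcodetools for Inkscape — laser output)
G21
G90
G0 X62.329 Y141.434
M4 S299
G1 X94.495 Y124.255 F2775
G1 X129.258 Y110.314
G1 X166.618 Y99.613
M5
G0 X211.024 Y100.792
M4 S890
G1 X186.832 Y112.035 F973
G1 X161.723 Y130.766
G1 X164.938 Y136.144
M5
G0 X177.762 Y67.878
M4 S299
G1 X123.344 Y80.556 F2775
G1 X83.271 Y108.043
G1 X57.545 Y150.339
M5

viewBox `0 0 289.100 192.922` with mm width/height → 1 unit = 1 mm. Flip: y_m = 192.922 − y_svg.

**Shape 1** — `<path>` quadratic bezier, stroke `#0000ff` → engrave (S299, F2775). Control points (SVG): P0=(62.329,51.488), P1=(108.630,79.686), P2=(166.618,93.309); sampled at t=k/3. Machine vertices: (62.329,141.434) → (94.495,124.255) → (129.258,110.314) → (166.618,99.613). Open path.

**Shape 2** — `<path>` cubic bezier, stroke `#000000` → cut (S890, F973). Control points (SVG): P0=(211.024,92.130), P1=(197.039,91.579), P2=(137.813,48.531), P3=(164.938,56.778); sampled at t=k/3. Machine vertices: (211.024,100.792) → (186.832,112.035) → (161.723,130.766) → (164.938,136.144). Open path.

**Shape 3** — `<path>` quadratic bezier, stroke `#0000ff` → engrave (S299, F2775). Control points (SVG): P0=(177.762,125.044), P1=(85.375,117.134), P2=(57.545,42.583); sampled at t=k/3. Machine vertices: (177.762,67.878) → (123.344,80.556) → (83.271,108.043) → (57.545,150.339). Open path.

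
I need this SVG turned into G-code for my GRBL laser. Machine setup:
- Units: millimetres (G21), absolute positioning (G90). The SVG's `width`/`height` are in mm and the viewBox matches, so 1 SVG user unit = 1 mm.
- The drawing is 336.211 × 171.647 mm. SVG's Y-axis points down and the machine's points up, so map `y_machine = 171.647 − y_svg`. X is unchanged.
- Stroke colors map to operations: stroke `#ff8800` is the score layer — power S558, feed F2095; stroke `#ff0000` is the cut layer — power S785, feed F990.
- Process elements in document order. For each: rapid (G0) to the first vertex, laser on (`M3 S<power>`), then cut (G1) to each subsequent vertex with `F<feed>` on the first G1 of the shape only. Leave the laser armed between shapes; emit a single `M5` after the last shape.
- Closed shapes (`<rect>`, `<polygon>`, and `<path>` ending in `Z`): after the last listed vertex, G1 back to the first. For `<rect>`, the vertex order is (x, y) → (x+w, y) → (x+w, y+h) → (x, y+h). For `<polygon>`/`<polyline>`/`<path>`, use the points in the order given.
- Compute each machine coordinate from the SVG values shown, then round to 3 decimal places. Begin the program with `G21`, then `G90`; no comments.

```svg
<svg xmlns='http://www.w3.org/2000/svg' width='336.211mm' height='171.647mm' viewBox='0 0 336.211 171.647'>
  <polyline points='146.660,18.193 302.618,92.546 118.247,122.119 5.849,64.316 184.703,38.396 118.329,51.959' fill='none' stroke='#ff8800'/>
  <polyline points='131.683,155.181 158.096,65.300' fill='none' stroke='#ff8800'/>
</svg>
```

G21
G90
G0 X146.660 Y153.454
M3 S558
G1 X302.618 Y79.101 F2095
G1 X118.247 Y49.528
G1 X5.849 Y107.331
G1 X184.703 Y133.251
G1 X118.329 Y119.688
G0 X131.683 Y16.466
M3 S558
G1 X158.096 Y106.347 F2095
M5

viewBox `0 0 336.211 171.647` with mm width/height → 1 unit = 1 mm. Flip: y_m = 171.647 − y_svg.

**Shape 1** — `<polyline>` open polyline, stroke `#ff8800` → score (S558, F2095). Machine vertices: (146.660,153.454) → (302.618,79.101) → (118.247,49.528) → (5.849,107.331) → (184.703,133.251) → (118.329,119.688). Open path.

**Shape 2** — `<polyline>` line segment, stroke `#ff8800` → score (S558, F2095). Machine vertices: (131.683,16.466) → (158.096,106.347). Open path.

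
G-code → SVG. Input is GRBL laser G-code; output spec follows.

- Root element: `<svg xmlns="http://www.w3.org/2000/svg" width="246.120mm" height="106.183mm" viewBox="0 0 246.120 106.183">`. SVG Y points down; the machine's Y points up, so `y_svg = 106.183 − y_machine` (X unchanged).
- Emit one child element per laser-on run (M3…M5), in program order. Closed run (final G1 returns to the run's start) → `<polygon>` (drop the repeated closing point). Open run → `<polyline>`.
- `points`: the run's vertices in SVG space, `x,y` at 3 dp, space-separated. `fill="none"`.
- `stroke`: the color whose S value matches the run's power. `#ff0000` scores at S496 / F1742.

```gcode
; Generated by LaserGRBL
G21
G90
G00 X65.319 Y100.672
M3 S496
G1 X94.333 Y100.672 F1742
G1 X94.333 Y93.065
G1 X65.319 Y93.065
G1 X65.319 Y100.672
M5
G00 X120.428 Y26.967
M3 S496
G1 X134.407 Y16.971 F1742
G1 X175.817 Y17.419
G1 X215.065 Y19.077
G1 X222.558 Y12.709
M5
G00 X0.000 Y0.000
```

<svg xmlns="http://www.w3.org/2000/svg" width="246.120mm" height="106.183mm" viewBox="0 0 246.120 106.183">
  <polygon points="65.319,5.511 94.333,5.511 94.333,13.118 65.319,13.118" fill="none" stroke="#ff0000"/>
  <polyline points="120.428,79.216 134.407,89.212 175.817,88.764 215.065,87.106 222.558,93.474" fill="none" stroke="#ff0000"/>
</svg>

Machine Y-up, SVG Y-down with viewBox height 106.183, so y_svg = 106.183 − y_machine; X carries over. Every run uses S496, so all elements get stroke `#ff0000` (score).

Run 1: The run returns to its start, so emit a `<polygon>` with points (Y-flipped): 65.319,5.511 94.333,5.511 94.333,13.118 65.319,13.118.

Run 2: The run is open, so emit a `<polyline>` with points (Y-flipped): 120.428,79.216 134.407,89.212 175.817,88.764 215.065,87.106 222.558,93.474.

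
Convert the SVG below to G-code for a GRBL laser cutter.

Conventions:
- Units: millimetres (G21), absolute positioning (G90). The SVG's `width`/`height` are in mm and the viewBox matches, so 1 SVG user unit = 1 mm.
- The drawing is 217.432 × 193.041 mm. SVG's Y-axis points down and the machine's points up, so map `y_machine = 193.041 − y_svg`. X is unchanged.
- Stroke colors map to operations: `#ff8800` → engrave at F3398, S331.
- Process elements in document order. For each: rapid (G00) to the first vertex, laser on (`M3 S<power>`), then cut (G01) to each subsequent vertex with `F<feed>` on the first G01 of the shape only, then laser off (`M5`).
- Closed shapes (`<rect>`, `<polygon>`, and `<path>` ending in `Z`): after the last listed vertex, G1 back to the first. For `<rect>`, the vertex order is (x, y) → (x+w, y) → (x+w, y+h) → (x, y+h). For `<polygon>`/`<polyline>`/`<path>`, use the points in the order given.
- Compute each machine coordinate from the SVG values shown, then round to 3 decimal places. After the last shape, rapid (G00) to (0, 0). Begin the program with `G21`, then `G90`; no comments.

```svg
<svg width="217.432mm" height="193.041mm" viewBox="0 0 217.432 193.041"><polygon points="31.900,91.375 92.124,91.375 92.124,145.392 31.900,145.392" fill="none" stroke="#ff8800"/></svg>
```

G21
G90
G00 X31.900 Y101.666
M3 S331
G01 X92.124 Y101.666 F3398
G01 X92.124 Y47.649
G01 X31.900 Y47.649
G01 X31.900 Y101.666
M5
G00 X0.000 Y0.000

viewBox `0 0 217.432 193.041` with mm width/height → 1 unit = 1 mm. Flip: y_m = 193.041 − y_svg.

**Shape 1** — `<polygon>` rectangle, stroke `#ff8800` → engrave (S331, F3398). Machine vertices: (31.900,101.666) → (92.124,101.666) → (92.124,47.649) → (31.900,47.649) → (31.900,101.666). Closed: final G1 returns to the first vertex.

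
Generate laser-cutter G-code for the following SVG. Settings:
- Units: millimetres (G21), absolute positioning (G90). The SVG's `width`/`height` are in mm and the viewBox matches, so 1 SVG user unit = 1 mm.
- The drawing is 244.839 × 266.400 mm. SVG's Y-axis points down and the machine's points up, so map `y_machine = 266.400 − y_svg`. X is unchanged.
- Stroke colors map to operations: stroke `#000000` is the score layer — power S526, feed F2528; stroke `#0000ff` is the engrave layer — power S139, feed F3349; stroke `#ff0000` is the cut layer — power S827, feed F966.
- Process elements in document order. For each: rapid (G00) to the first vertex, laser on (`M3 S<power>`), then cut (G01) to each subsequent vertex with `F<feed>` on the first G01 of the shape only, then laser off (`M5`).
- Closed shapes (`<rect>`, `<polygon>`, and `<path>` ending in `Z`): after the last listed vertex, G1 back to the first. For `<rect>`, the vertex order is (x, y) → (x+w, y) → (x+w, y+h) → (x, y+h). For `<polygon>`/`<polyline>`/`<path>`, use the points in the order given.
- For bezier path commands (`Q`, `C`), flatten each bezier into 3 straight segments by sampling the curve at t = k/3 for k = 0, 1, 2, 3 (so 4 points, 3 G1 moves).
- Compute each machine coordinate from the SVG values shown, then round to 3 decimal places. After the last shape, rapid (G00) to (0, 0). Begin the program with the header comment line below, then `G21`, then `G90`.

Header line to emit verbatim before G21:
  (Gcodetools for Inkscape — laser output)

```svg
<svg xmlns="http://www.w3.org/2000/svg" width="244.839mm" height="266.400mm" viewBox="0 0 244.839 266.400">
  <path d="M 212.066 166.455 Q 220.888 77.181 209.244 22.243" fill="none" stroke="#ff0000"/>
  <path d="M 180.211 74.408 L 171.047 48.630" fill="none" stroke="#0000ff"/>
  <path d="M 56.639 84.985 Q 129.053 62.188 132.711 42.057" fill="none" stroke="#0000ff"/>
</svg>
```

(Gcodetools for Inkscape — laser output)
G21
G90
G00 X212.066 Y99.945
M3 S827
G01 X215.673 Y155.646 F966
G01 X214.733 Y203.717
G01 X209.244 Y244.157
M5
G00 X180.211 Y191.992
M3 S139
G01 X171.047 Y217.770 F3349
M5
G00 X56.639 Y181.415
M3 S139
G01 X97.275 Y196.317 F3349
G01 X122.633 Y210.626
G01 X132.711 Y224.343
M5
G00 X0.000 Y0.000

Since the viewBox matches the mm dimensions, user units are millimetres directly. The only transform is the Y-flip y_m = 266.400 − y_svg.

Shape 1 is a quadratic bezier drawn with `<path>`. Its stroke #ff0000 means cut at S827, F966. After flipping Y the toolpath is (212.066,99.945) → (215.673,155.646) → (214.733,203.717) → (209.244,244.157).

Shape 2 is a line segment drawn with `<path>`. Its stroke #0000ff means engrave at S139, F3349. After flipping Y the toolpath is (180.211,191.992) → (171.047,217.770).

Shape 3 is a quadratic bezier drawn with `<path>`. Its stroke #0000ff means engrave at S139, F3349. After flipping Y the toolpath is (56.639,181.415) → (97.275,196.317) → (122.633,210.626) → (132.711,224.343).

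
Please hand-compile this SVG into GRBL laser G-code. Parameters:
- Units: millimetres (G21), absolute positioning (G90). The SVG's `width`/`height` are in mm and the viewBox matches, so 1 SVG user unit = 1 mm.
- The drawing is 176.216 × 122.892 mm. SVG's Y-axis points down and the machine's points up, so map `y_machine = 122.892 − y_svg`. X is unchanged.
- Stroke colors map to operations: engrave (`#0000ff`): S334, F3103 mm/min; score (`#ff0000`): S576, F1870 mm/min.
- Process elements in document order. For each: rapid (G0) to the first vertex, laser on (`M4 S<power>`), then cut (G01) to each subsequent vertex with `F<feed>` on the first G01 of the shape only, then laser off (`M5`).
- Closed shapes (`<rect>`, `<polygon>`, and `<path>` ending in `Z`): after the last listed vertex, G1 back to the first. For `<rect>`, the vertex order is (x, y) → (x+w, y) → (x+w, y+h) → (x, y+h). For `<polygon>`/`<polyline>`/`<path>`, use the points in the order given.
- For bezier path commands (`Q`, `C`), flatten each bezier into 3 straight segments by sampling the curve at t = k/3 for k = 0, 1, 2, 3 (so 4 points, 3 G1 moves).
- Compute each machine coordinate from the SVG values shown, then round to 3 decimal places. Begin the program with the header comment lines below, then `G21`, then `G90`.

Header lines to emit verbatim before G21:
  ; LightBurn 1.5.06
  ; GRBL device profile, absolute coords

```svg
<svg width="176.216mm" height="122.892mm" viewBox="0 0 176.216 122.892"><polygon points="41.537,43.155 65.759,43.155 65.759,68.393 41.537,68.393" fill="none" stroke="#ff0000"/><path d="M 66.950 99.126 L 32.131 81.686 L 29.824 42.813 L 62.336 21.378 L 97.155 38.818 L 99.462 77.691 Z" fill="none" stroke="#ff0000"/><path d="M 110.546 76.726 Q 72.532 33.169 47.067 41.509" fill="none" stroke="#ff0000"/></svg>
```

1 u = 1 mm; y_m = 122.892 − y.

[1] `<polygon>` rectangle, #ff0000→score S576 F1870: (41.537,79.737) → (65.759,79.737) → (65.759,54.499) → (41.537,54.499) → (41.537,79.737) (closed)

[2] `<path>` regular polygon, #ff0000→score S576 F1870: (66.950,23.766) → (32.131,41.206) → (29.824,80.079) → (62.336,101.514) → (97.155,84.074) → (99.462,45.201) → (66.950,23.766) (closed)

[3] `<path>` quadratic bezier, #ff0000→score S576 F1870: (110.546,46.166) → (86.598,69.438) → (65.438,81.177) → (47.067,81.383)

; LightBurn 1.5.06
; GRBL device profile, absolute coords
G21
G90
G0 X41.537 Y79.737
M4 S576
G01 X65.759 Y79.737 F1870
G01 X65.759 Y54.499
G01 X41.537 Y54.499
G01 X41.537 Y79.737
M5
G0 X66.950 Y23.766
M4 S576
G01 X32.131 Y41.206 F1870
G01 X29.824 Y80.079
G01 X62.336 Y101.514
G01 X97.155 Y84.074
G01 X99.462 Y45.201
G01 X66.950 Y23.766
M5
G0 X110.546 Y46.166
M4 S576
G01 X86.598 Y69.438 F1870
G01 X65.438 Y81.177
G01 X47.067 Y81.383
M5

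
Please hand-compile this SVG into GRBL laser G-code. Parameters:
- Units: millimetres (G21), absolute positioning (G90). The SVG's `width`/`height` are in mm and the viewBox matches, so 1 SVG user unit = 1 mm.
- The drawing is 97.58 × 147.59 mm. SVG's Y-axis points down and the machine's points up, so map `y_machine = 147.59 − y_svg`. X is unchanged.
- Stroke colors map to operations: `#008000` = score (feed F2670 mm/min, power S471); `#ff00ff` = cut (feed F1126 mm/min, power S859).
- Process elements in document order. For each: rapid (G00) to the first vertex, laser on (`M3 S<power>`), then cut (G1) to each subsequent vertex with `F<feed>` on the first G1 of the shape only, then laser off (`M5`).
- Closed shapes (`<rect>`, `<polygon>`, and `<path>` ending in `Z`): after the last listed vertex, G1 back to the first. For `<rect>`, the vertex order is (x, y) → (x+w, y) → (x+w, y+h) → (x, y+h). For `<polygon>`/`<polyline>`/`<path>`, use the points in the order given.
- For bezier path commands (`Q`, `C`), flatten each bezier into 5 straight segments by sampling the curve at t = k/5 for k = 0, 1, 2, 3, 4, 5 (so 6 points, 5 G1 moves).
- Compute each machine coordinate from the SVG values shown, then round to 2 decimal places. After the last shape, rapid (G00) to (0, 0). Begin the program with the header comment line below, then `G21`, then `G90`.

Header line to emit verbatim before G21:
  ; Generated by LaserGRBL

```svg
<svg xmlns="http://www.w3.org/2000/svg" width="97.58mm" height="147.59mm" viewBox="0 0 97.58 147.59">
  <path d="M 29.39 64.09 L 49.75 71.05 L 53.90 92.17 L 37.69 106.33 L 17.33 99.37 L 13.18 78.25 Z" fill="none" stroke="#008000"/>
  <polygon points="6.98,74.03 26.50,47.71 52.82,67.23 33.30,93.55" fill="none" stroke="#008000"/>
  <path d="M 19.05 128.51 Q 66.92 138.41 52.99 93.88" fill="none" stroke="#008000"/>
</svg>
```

viewBox `0 0 97.58 147.59` with mm width/height → 1 unit = 1 mm. Flip: y_m = 147.59 − y_svg.

**Shape 1** — `<path>` regular polygon, stroke `#008000` → score (S471, F2670). Machine vertices: (29.39,83.50) → (49.75,76.54) → (53.90,55.42) → (37.69,41.26) → (17.33,48.22) → (13.18,69.34) → (29.39,83.50). Closed: final G1 returns to the first vertex.

**Shape 2** — `<polygon>` regular polygon, stroke `#008000` → score (S471, F2670). Machine vertices: (6.98,73.56) → (26.50,99.88) → (52.82,80.36) → (33.30,54.04) → (6.98,73.56). Closed: final G1 returns to the first vertex.

**Shape 3** — `<path>` quadratic bezier, stroke `#008000` → score (S471, F2670). Control points (SVG): P0=(19.05,128.51), P1=(66.92,138.41), P2=(52.99,93.88); sampled at t=k/5. Machine vertices: (19.05,19.08) → (35.73,17.30) → (47.46,19.87) → (54.25,26.79) → (56.09,38.08) → (52.99,53.71). Open path.

; Generated by LaserGRBL
G21
G90
G00 X29.39 Y83.50
M3 S471
G1 X49.75 Y76.54 F2670
G1 X53.90 Y55.42
G1 X37.69 Y41.26
G1 X17.33 Y48.22
G1 X13.18 Y69.34
G1 X29.39 Y83.50
M5
G00 X6.98 Y73.56
M3 S471
G1 X26.50 Y99.88 F2670
G1 X52.82 Y80.36
G1 X33.30 Y54.04
G1 X6.98 Y73.56
M5
G00 X19.05 Y19.08
M3 S471
G1 X35.73 Y17.30 F2670
G1 X47.46 Y19.87
G1 X54.25 Y26.79
G1 X56.09 Y38.08
G1 X52.99 Y53.71
M5
G00 X0.00 Y0.00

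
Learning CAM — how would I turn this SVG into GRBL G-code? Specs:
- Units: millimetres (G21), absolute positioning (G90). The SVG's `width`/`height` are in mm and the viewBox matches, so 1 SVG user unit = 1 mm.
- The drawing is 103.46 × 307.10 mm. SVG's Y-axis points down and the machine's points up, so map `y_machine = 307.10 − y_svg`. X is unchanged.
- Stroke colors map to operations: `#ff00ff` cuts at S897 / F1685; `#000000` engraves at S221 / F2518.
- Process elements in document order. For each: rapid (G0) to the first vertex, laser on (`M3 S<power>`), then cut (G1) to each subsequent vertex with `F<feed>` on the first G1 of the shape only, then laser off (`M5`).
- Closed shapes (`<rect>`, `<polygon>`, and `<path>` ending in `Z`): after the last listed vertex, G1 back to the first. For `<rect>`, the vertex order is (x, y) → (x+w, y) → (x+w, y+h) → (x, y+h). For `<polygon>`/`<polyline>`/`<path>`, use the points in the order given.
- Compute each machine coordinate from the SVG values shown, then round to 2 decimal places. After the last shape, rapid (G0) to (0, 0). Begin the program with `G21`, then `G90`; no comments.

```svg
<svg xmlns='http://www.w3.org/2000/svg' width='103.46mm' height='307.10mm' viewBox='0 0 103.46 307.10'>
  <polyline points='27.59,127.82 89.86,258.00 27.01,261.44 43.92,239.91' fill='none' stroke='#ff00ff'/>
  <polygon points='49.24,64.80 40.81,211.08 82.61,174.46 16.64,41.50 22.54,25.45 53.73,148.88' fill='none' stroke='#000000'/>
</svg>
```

G21
G90
G0 X27.59 Y179.28
M3 S897
G1 X89.86 Y49.10 F1685
G1 X27.01 Y45.66
G1 X43.92 Y67.19
M5
G0 X49.24 Y242.30
M3 S221
G1 X40.81 Y96.02 F2518
G1 X82.61 Y132.64
G1 X16.64 Y265.60
G1 X22.54 Y281.65
G1 X53.73 Y158.22
G1 X49.24 Y242.30
M5
G0 X0.00 Y0.00

1 u = 1 mm; y_m = 307.10 − y.

[1] `<polyline>` open polyline, #ff00ff→cut S897 F1685: (27.59,179.28) → (89.86,49.10) → (27.01,45.66) → (43.92,67.19)

[2] `<polygon>` closed polygon, #000000→engrave S221 F2518: (49.24,242.30) → (40.81,96.02) → (82.61,132.64) → (16.64,265.60) → (22.54,281.65) → (53.73,158.22) → (49.24,242.30) (closed)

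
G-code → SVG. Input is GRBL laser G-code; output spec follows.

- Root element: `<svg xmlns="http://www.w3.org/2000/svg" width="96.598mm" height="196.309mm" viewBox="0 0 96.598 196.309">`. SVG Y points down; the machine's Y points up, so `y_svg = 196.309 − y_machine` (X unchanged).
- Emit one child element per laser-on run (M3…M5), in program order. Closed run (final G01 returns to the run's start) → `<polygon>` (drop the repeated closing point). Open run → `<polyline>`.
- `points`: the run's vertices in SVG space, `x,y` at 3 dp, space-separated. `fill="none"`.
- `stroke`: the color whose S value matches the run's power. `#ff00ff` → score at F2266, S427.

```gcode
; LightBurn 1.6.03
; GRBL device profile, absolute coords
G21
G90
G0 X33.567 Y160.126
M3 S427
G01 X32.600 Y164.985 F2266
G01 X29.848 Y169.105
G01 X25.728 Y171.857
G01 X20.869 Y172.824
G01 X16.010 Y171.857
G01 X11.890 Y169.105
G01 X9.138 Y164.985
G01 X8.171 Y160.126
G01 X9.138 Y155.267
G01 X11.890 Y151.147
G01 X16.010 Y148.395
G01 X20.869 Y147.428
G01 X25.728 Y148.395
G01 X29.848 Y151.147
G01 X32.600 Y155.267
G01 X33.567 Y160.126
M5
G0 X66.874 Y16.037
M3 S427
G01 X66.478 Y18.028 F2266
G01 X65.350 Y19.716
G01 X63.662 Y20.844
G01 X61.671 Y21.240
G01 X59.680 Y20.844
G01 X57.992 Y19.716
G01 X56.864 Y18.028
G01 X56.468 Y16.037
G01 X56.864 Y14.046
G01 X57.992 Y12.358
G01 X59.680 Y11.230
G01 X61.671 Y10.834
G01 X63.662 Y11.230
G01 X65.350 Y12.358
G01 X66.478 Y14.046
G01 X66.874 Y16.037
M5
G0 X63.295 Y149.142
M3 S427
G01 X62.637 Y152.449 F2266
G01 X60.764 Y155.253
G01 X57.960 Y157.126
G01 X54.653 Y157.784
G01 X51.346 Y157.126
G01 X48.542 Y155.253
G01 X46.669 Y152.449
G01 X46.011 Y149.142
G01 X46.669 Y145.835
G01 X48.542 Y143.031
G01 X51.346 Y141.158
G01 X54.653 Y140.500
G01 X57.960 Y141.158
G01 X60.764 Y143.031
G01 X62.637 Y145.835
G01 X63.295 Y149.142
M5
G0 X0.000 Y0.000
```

Each laser-on run becomes one SVG element. Flip Y back into SVG space with y_svg = 196.309 − y_machine. Every run uses S427, so all elements get stroke `#ff00ff` (score).

Run 1: The run returns to its start, so emit a `<polygon>` with points (Y-flipped): 33.567,36.183 32.600,31.324 29.848,27.204 25.728,24.452 20.869,23.485 16.010,24.452 11.890,27.204 9.138,31.324 8.171,36.183 9.138,41.042 11.890,45.162 16.010,47.914 20.869,48.881 25.728,47.914 29.848,45.162 32.600,41.042.

Run 2: The run returns to its start, so emit a `<polygon>` with points (Y-flipped): 66.874,180.272 66.478,178.281 65.350,176.593 63.662,175.465 61.671,175.069 59.680,175.465 57.992,176.593 56.864,178.281 56.468,180.272 56.864,182.263 57.992,183.951 59.680,185.079 61.671,185.475 63.662,185.079 65.350,183.951 66.478,182.263.

Run 3: The run returns to its start, so emit a `<polygon>` with points (Y-flipped): 63.295,47.167 62.637,43.860 60.764,41.056 57.960,39.183 54.653,38.525 51.346,39.183 48.542,41.056 46.669,43.860 46.011,47.167 46.669,50.474 48.542,53.278 51.346,55.151 54.653,55.809 57.960,55.151 60.764,53.278 62.637,50.474.

<svg xmlns="http://www.w3.org/2000/svg" width="96.598mm" height="196.309mm" viewBox="0 0 96.598 196.309">
  <polygon points="33.567,36.183 32.600,31.324 29.848,27.204 25.728,24.452 20.869,23.485 16.010,24.452 11.890,27.204 9.138,31.324 8.171,36.183 9.138,41.042 11.890,45.162 16.010,47.914 20.869,48.881 25.728,47.914 29.848,45.162 32.600,41.042" fill="none" stroke="#ff00ff"/>
  <polygon points="66.874,180.272 66.478,178.281 65.350,176.593 63.662,175.465 61.671,175.069 59.680,175.465 57.992,176.593 56.864,178.281 56.468,180.272 56.864,182.263 57.992,183.951 59.680,185.079 61.671,185.475 63.662,185.079 65.350,183.951 66.478,182.263" fill="none" stroke="#ff00ff"/>
  <polygon points="63.295,47.167 62.637,43.860 60.764,41.056 57.960,39.183 54.653,38.525 51.346,39.183 48.542,41.056 46.669,43.860 46.011,47.167 46.669,50.474 48.542,53.278 51.346,55.151 54.653,55.809 57.960,55.151 60.764,53.278 62.637,50.474" fill="none" stroke="#ff00ff"/>
</svg>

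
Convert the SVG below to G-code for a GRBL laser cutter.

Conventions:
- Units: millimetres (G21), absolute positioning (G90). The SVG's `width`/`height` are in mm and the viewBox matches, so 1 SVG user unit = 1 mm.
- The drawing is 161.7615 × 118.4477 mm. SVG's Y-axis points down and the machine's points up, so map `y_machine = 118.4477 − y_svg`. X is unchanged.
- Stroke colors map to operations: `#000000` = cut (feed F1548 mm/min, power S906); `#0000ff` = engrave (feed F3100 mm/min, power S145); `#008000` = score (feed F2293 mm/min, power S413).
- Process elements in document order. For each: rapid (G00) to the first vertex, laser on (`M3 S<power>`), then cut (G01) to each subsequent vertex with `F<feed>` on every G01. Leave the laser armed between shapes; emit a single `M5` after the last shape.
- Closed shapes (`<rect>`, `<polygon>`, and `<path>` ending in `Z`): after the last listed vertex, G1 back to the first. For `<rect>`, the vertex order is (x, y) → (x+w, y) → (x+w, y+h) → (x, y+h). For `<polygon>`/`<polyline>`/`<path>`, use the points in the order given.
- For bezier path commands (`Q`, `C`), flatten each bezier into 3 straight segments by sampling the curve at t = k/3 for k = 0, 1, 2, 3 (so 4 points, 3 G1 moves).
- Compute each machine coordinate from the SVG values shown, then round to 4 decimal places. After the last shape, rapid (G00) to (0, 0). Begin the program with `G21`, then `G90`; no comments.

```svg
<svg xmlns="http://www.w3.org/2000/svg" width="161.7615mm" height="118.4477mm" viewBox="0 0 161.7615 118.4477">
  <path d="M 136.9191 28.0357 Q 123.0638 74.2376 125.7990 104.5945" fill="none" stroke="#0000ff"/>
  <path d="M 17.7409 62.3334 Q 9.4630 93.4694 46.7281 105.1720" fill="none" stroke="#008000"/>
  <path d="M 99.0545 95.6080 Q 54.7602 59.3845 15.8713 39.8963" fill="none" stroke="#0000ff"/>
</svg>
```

G21
G90
G00 X136.9191 Y90.4120
M3 S145
G01 X129.5256 Y61.3713 F3100
G01 X125.8189 Y35.8517 F3100
G01 X125.7990 Y13.8532 F3100
G00 X17.7409 Y56.1143
M3 S413
G01 X17.2826 Y37.5162 F2293
G01 X26.9450 Y23.2367 F2293
G01 X46.7281 Y13.2757 F2293
G00 X99.0545 Y22.8397
M3 S145
G01 X70.1256 Y45.1292 F3100
G01 X42.3978 Y63.6998 F3100
G01 X15.8713 Y78.5514 F3100
M5
G00 X0.0000 Y0.0000

Since the viewBox matches the mm dimensions, user units are millimetres directly. The only transform is the Y-flip y_m = 118.4477 − y_svg.

Shape 1 is a quadratic bezier drawn with `<path>`. Its stroke #0000ff means engrave at S145, F3100. After flipping Y the toolpath is (136.9191,90.4120) → (129.5256,61.3713) → (125.8189,35.8517) → (125.7990,13.8532).

Shape 2 is a quadratic bezier drawn with `<path>`. Its stroke #008000 means score at S413, F2293. After flipping Y the toolpath is (17.7409,56.1143) → (17.2826,37.5162) → (26.9450,23.2367) → (46.7281,13.2757).

Shape 3 is a quadratic bezier drawn with `<path>`. Its stroke #0000ff means engrave at S145, F3100. After flipping Y the toolpath is (99.0545,22.8397) → (70.1256,45.1292) → (42.3978,63.6998) → (15.8713,78.5514).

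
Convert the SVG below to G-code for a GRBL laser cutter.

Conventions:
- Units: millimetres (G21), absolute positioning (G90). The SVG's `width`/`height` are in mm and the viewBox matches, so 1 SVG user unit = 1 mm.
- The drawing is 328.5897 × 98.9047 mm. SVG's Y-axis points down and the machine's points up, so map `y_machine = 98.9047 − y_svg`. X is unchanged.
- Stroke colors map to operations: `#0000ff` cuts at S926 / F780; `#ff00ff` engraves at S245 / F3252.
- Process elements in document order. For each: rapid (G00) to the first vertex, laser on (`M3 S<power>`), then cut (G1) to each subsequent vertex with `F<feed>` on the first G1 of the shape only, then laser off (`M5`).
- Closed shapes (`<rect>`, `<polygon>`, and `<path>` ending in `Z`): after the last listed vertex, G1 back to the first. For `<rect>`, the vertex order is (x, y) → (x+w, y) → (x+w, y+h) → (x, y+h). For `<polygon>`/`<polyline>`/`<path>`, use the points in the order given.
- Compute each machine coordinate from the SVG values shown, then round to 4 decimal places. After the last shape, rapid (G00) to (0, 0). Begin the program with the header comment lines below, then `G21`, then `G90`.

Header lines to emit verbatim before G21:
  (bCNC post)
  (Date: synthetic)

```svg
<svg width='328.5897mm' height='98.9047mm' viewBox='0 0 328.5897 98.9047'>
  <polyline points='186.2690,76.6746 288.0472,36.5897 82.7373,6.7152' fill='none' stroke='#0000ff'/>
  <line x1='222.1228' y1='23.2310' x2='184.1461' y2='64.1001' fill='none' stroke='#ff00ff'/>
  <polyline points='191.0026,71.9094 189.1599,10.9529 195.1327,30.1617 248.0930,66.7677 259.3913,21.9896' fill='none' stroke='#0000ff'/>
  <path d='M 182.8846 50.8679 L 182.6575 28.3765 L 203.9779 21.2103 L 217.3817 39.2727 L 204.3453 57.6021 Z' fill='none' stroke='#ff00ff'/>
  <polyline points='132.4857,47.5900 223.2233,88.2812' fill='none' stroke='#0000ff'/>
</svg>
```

1 u = 1 mm; y_m = 98.9047 − y.

[1] `<polyline>` open polyline, #0000ff→cut S926 F780: (186.2690,22.2301) → (288.0472,62.3150) → (82.7373,92.1895)

[2] `<line>` line segment, #ff00ff→engrave S245 F3252: (222.1228,75.6737) → (184.1461,34.8046)

[3] `<polyline>` open polyline, #0000ff→cut S926 F780: (191.0026,26.9953) → (189.1599,87.9518) → (195.1327,68.7430) → (248.0930,32.1370) → (259.3913,76.9151)

[4] `<path>` regular polygon, #ff00ff→engrave S245 F3252: (182.8846,48.0368) → (182.6575,70.5282) → (203.9779,77.6944) → (217.3817,59.6320) → (204.3453,41.3026) → (182.8846,48.0368) (closed)

[5] `<polyline>` line segment, #0000ff→cut S926 F780: (132.4857,51.3147) → (223.2233,10.6235)

(bCNC post)
(Date: synthetic)
G21
G90
G00 X186.2690 Y22.2301
M3 S926
G1 X288.0472 Y62.3150 F780
G1 X82.7373 Y92.1895
M5
G00 X222.1228 Y75.6737
M3 S245
G1 X184.1461 Y34.8046 F3252
M5
G00 X191.0026 Y26.9953
M3 S926
G1 X189.1599 Y87.9518 F780
G1 X195.1327 Y68.7430
G1 X248.0930 Y32.1370
G1 X259.3913 Y76.9151
M5
G00 X182.8846 Y48.0368
M3 S245
G1 X182.6575 Y70.5282 F3252
G1 X203.9779 Y77.6944
G1 X217.3817 Y59.6320
G1 X204.3453 Y41.3026
G1 X182.8846 Y48.0368
M5
G00 X132.4857 Y51.3147
M3 S926
G1 X223.2233 Y10.6235 F780
M5
G00 X0.0000 Y0.0000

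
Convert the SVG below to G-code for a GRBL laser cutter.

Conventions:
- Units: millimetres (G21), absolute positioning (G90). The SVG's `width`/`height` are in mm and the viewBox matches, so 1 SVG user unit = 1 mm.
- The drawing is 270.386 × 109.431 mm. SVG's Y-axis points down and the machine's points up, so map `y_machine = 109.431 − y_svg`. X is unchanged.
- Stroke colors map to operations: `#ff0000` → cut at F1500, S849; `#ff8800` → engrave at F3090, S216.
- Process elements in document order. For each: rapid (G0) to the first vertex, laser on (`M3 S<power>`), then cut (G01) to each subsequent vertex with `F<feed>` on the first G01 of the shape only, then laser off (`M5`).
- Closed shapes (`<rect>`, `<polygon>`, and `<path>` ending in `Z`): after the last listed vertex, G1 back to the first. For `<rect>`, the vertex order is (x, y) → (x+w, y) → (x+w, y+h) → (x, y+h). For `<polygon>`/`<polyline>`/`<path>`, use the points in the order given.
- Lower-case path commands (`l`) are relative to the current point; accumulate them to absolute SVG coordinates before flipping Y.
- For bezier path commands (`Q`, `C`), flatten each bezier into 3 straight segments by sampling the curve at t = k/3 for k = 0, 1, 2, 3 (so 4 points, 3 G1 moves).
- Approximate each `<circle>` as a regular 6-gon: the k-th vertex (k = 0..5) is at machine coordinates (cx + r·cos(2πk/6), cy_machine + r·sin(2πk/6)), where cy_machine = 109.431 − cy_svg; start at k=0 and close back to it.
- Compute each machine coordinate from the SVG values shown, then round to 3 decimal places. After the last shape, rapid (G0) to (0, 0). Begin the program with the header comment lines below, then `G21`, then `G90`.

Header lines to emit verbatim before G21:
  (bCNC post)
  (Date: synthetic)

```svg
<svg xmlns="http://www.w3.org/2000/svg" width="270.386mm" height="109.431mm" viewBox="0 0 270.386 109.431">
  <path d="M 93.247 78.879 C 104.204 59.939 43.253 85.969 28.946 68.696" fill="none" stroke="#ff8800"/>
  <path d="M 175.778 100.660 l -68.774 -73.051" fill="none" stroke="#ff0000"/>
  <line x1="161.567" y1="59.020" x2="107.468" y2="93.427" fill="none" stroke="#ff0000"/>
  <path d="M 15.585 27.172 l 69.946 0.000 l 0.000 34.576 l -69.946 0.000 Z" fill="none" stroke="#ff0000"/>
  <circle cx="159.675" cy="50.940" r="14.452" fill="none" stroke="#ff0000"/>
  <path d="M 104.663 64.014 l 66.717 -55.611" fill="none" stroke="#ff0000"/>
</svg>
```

1 u = 1 mm; y_m = 109.431 − y.

[1] `<path>` cubic bezier, #ff8800→engrave S216 F3090: (93.247,30.552) → (84.625,37.771) → (54.410,34.627) → (28.946,40.735)

[2] `<path>` line segment, #ff0000→cut S849 F1500: (175.778,8.771) → (107.004,81.822)

[3] `<line>` line segment, #ff0000→cut S849 F1500: (161.567,50.411) → (107.468,16.004)

[4] `<path>` rectangle, #ff0000→cut S849 F1500: (15.585,82.259) → (85.531,82.259) → (85.531,47.683) → (15.585,47.683) → (15.585,82.259) (closed)

[5] `<circle>` circle, #ff0000→cut S849 F1500: (174.127,58.491) → (166.901,71.007) → (152.449,71.007) → (145.223,58.491) → (152.449,45.975) → (166.901,45.975) → (174.127,58.491) (closed)

[6] `<path>` line segment, #ff0000→cut S849 F1500: (104.663,45.417) → (171.380,101.028)

(bCNC post)
(Date: synthetic)
G21
G90
G0 X93.247 Y30.552
M3 S216
G01 X84.625 Y37.771 F3090
G01 X54.410 Y34.627
G01 X28.946 Y40.735
M5
G0 X175.778 Y8.771
M3 S849
G01 X107.004 Y81.822 F1500
M5
G0 X161.567 Y50.411
M3 S849
G01 X107.468 Y16.004 F1500
M5
G0 X15.585 Y82.259
M3 S849
G01 X85.531 Y82.259 F1500
G01 X85.531 Y47.683
G01 X15.585 Y47.683
G01 X15.585 Y82.259
M5
G0 X174.127 Y58.491
M3 S849
G01 X166.901 Y71.007 F1500
G01 X152.449 Y71.007
G01 X145.223 Y58.491
G01 X152.449 Y45.975
G01 X166.901 Y45.975
G01 X174.127 Y58.491
M5
G0 X104.663 Y45.417
M3 S849
G01 X171.380 Y101.028 F1500
M5
G0 X0.000 Y0.000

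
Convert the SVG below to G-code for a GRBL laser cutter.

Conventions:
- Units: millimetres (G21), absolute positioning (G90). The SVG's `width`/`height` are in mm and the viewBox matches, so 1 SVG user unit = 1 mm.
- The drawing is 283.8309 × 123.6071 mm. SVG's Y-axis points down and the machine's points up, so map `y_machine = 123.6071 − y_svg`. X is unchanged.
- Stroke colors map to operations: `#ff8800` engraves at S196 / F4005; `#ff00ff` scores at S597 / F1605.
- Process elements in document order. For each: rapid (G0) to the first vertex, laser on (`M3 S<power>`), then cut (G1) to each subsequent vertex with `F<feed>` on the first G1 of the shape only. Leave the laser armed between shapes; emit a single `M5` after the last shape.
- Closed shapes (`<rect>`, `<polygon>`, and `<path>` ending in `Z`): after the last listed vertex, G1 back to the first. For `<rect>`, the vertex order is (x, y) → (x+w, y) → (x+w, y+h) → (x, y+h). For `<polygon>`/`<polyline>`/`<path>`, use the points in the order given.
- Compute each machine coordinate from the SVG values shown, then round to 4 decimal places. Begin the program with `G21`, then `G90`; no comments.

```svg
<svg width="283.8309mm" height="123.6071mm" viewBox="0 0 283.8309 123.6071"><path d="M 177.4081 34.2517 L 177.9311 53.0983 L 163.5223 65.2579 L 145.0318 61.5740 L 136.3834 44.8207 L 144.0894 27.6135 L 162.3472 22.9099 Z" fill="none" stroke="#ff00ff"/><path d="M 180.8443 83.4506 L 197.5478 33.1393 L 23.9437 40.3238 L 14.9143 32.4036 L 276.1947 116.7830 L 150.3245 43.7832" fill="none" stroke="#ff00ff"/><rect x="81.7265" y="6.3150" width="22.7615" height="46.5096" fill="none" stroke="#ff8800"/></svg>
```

viewBox `0 0 283.8309 123.6071` with mm width/height → 1 unit = 1 mm. Flip: y_m = 123.6071 − y_svg.

**Shape 1** — `<path>` regular polygon, stroke `#ff00ff` → score (S597, F1605). Machine vertices: (177.4081,89.3554) → (177.9311,70.5088) → (163.5223,58.3492) → (145.0318,62.0331) → (136.3834,78.7864) → (144.0894,95.9936) → (162.3472,100.6972) → (177.4081,89.3554). Closed: final G1 returns to the first vertex.

**Shape 2** — `<path>` open polyline, stroke `#ff00ff` → score (S597, F1605). Machine vertices: (180.8443,40.1565) → (197.5478,90.4678) → (23.9437,83.2833) → (14.9143,91.2035) → (276.1947,6.8241) → (150.3245,79.8239). Open path.

**Shape 3** — `<rect>` rectangle, stroke `#ff8800` → engrave (S196, F4005). Machine vertices: (81.7265,117.2921) → (104.4880,117.2921) → (104.4880,70.7825) → (81.7265,70.7825) → (81.7265,117.2921). Closed: final G1 returns to the first vertex.

G21
G90
G0 X177.4081 Y89.3554
M3 S597
G1 X177.9311 Y70.5088 F1605
G1 X163.5223 Y58.3492
G1 X145.0318 Y62.0331
G1 X136.3834 Y78.7864
G1 X144.0894 Y95.9936
G1 X162.3472 Y100.6972
G1 X177.4081 Y89.3554
G0 X180.8443 Y40.1565
M3 S597
G1 X197.5478 Y90.4678 F1605
G1 X23.9437 Y83.2833
G1 X14.9143 Y91.2035
G1 X276.1947 Y6.8241
G1 X150.3245 Y79.8239
G0 X81.7265 Y117.2921
M3 S196
G1 X104.4880 Y117.2921 F4005
G1 X104.4880 Y70.7825
G1 X81.7265 Y70.7825
G1 X81.7265 Y117.2921
M5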